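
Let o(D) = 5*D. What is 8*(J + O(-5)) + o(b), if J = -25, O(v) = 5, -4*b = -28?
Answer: -125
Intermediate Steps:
b = 7 (b = -¼*(-28) = 7)
8*(J + O(-5)) + o(b) = 8*(-25 + 5) + 5*7 = 8*(-20) + 35 = -160 + 35 = -125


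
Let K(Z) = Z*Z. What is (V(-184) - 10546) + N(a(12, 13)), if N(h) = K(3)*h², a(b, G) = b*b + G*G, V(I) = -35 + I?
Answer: 870956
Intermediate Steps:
K(Z) = Z²
a(b, G) = G² + b² (a(b, G) = b² + G² = G² + b²)
N(h) = 9*h² (N(h) = 3²*h² = 9*h²)
(V(-184) - 10546) + N(a(12, 13)) = ((-35 - 184) - 10546) + 9*(13² + 12²)² = (-219 - 10546) + 9*(169 + 144)² = -10765 + 9*313² = -10765 + 9*97969 = -10765 + 881721 = 870956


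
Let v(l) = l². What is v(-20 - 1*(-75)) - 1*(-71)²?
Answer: -2016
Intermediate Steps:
v(-20 - 1*(-75)) - 1*(-71)² = (-20 - 1*(-75))² - 1*(-71)² = (-20 + 75)² - 1*5041 = 55² - 5041 = 3025 - 5041 = -2016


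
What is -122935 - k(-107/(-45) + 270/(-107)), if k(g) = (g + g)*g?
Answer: -2850153683177/23184225 ≈ -1.2294e+5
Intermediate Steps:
k(g) = 2*g² (k(g) = (2*g)*g = 2*g²)
-122935 - k(-107/(-45) + 270/(-107)) = -122935 - 2*(-107/(-45) + 270/(-107))² = -122935 - 2*(-107*(-1/45) + 270*(-1/107))² = -122935 - 2*(107/45 - 270/107)² = -122935 - 2*(-701/4815)² = -122935 - 2*491401/23184225 = -122935 - 1*982802/23184225 = -122935 - 982802/23184225 = -2850153683177/23184225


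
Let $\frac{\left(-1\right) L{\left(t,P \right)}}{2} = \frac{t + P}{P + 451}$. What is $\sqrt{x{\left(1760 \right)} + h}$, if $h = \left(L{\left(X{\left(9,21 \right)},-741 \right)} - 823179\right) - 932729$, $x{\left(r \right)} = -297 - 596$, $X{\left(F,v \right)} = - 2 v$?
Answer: $\frac{4 i \sqrt{2745010}}{5} \approx 1325.4 i$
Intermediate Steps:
$L{\left(t,P \right)} = - \frac{2 \left(P + t\right)}{451 + P}$ ($L{\left(t,P \right)} = - 2 \frac{t + P}{P + 451} = - 2 \frac{P + t}{451 + P} = - \frac{2 \left(P + t\right)}{451 + P}$)
$x{\left(r \right)} = -893$
$h = - \frac{8779567}{5}$ ($h = \left(\frac{2 \left(\left(-1\right) \left(-741\right) - \left(-2\right) 21\right)}{451 - 741} - 823179\right) - 932729 = \left(\frac{2 \left(741 - -42\right)}{-290} - 823179\right) - 932729 = \left(2 \left(- \frac{1}{290}\right) \left(741 + 42\right) - 823179\right) - 932729 = \left(2 \left(- \frac{1}{290}\right) 783 - 823179\right) - 932729 = \left(- \frac{27}{5} - 823179\right) - 932729 = - \frac{4115922}{5} - 932729 = - \frac{8779567}{5} \approx -1.7559 \cdot 10^{6}$)
$\sqrt{x{\left(1760 \right)} + h} = \sqrt{-893 - \frac{8779567}{5}} = \sqrt{- \frac{8784032}{5}} = \frac{4 i \sqrt{2745010}}{5}$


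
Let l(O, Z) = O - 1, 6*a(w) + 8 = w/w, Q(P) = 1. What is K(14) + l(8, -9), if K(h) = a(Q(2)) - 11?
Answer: -31/6 ≈ -5.1667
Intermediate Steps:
a(w) = -7/6 (a(w) = -4/3 + (w/w)/6 = -4/3 + (⅙)*1 = -4/3 + ⅙ = -7/6)
l(O, Z) = -1 + O
K(h) = -73/6 (K(h) = -7/6 - 11 = -73/6)
K(14) + l(8, -9) = -73/6 + (-1 + 8) = -73/6 + 7 = -31/6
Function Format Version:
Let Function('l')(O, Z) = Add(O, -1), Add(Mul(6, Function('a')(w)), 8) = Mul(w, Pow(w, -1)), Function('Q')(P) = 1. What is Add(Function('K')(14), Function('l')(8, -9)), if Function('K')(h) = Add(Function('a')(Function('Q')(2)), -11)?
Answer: Rational(-31, 6) ≈ -5.1667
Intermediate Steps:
Function('a')(w) = Rational(-7, 6) (Function('a')(w) = Add(Rational(-4, 3), Mul(Rational(1, 6), Mul(w, Pow(w, -1)))) = Add(Rational(-4, 3), Mul(Rational(1, 6), 1)) = Add(Rational(-4, 3), Rational(1, 6)) = Rational(-7, 6))
Function('l')(O, Z) = Add(-1, O)
Function('K')(h) = Rational(-73, 6) (Function('K')(h) = Add(Rational(-7, 6), -11) = Rational(-73, 6))
Add(Function('K')(14), Function('l')(8, -9)) = Add(Rational(-73, 6), Add(-1, 8)) = Add(Rational(-73, 6), 7) = Rational(-31, 6)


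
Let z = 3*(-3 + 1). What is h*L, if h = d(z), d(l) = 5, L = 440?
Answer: 2200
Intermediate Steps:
z = -6 (z = 3*(-2) = -6)
h = 5
h*L = 5*440 = 2200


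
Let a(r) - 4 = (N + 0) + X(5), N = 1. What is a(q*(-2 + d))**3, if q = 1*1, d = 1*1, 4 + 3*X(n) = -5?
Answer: 8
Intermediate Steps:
X(n) = -3 (X(n) = -4/3 + (1/3)*(-5) = -4/3 - 5/3 = -3)
d = 1
q = 1
a(r) = 2 (a(r) = 4 + ((1 + 0) - 3) = 4 + (1 - 3) = 4 - 2 = 2)
a(q*(-2 + d))**3 = 2**3 = 8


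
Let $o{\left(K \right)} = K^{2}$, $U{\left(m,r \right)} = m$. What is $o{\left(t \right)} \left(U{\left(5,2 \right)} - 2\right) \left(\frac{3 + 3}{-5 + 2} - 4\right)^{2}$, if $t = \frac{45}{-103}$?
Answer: $\frac{218700}{10609} \approx 20.615$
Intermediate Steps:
$t = - \frac{45}{103}$ ($t = 45 \left(- \frac{1}{103}\right) = - \frac{45}{103} \approx -0.43689$)
$o{\left(t \right)} \left(U{\left(5,2 \right)} - 2\right) \left(\frac{3 + 3}{-5 + 2} - 4\right)^{2} = \left(- \frac{45}{103}\right)^{2} \left(5 - 2\right) \left(\frac{3 + 3}{-5 + 2} - 4\right)^{2} = \frac{2025 \left(5 - 2\right) \left(\frac{6}{-3} - 4\right)^{2}}{10609} = \frac{2025 \cdot 3 \left(6 \left(- \frac{1}{3}\right) - 4\right)^{2}}{10609} = \frac{2025 \cdot 3 \left(-2 - 4\right)^{2}}{10609} = \frac{2025 \cdot 3 \left(-6\right)^{2}}{10609} = \frac{2025 \cdot 3 \cdot 36}{10609} = \frac{2025}{10609} \cdot 108 = \frac{218700}{10609}$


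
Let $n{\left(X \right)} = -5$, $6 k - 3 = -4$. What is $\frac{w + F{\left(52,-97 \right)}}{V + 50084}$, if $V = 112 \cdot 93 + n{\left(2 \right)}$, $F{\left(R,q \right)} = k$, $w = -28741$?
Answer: $- \frac{172447}{362970} \approx -0.4751$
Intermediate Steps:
$k = - \frac{1}{6}$ ($k = \frac{1}{2} + \frac{1}{6} \left(-4\right) = \frac{1}{2} - \frac{2}{3} = - \frac{1}{6} \approx -0.16667$)
$F{\left(R,q \right)} = - \frac{1}{6}$
$V = 10411$ ($V = 112 \cdot 93 - 5 = 10416 - 5 = 10411$)
$\frac{w + F{\left(52,-97 \right)}}{V + 50084} = \frac{-28741 - \frac{1}{6}}{10411 + 50084} = - \frac{172447}{6 \cdot 60495} = \left(- \frac{172447}{6}\right) \frac{1}{60495} = - \frac{172447}{362970}$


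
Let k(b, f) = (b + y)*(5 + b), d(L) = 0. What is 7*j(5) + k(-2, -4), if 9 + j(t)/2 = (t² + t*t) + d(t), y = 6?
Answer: 586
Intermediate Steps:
k(b, f) = (5 + b)*(6 + b) (k(b, f) = (b + 6)*(5 + b) = (6 + b)*(5 + b) = (5 + b)*(6 + b))
j(t) = -18 + 4*t² (j(t) = -18 + 2*((t² + t*t) + 0) = -18 + 2*((t² + t²) + 0) = -18 + 2*(2*t² + 0) = -18 + 2*(2*t²) = -18 + 4*t²)
7*j(5) + k(-2, -4) = 7*(-18 + 4*5²) + (30 + (-2)² + 11*(-2)) = 7*(-18 + 4*25) + (30 + 4 - 22) = 7*(-18 + 100) + 12 = 7*82 + 12 = 574 + 12 = 586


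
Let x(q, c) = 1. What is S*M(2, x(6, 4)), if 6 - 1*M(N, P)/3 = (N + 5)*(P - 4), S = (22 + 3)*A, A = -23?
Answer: -46575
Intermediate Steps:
S = -575 (S = (22 + 3)*(-23) = 25*(-23) = -575)
M(N, P) = 18 - 3*(-4 + P)*(5 + N) (M(N, P) = 18 - 3*(N + 5)*(P - 4) = 18 - 3*(5 + N)*(-4 + P) = 18 - 3*(-4 + P)*(5 + N))
S*M(2, x(6, 4)) = -575*(78 - 15*1 + 12*2 - 3*2*1) = -575*(78 - 15 + 24 - 6) = -575*81 = -46575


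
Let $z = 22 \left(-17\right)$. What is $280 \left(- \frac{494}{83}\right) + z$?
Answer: $- \frac{169362}{83} \approx -2040.5$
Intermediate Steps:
$z = -374$
$280 \left(- \frac{494}{83}\right) + z = 280 \left(- \frac{494}{83}\right) - 374 = - \frac{138320}{83} - 374 = - \frac{169362}{83}$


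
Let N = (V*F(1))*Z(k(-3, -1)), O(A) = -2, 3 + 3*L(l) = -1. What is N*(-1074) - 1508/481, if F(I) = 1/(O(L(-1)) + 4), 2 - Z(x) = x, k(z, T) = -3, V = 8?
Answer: -794876/37 ≈ -21483.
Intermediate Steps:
L(l) = -4/3 (L(l) = -1 + (⅓)*(-1) = -1 - ⅓ = -4/3)
Z(x) = 2 - x
F(I) = ½ (F(I) = 1/(-2 + 4) = 1/2 = ½)
N = 20 (N = (8*(½))*(2 - 1*(-3)) = 4*(2 + 3) = 4*5 = 20)
N*(-1074) - 1508/481 = 20*(-1074) - 1508/481 = -21480 - 1508*1/481 = -21480 - 116/37 = -794876/37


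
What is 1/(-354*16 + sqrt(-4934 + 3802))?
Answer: -1416/8020507 - I*sqrt(283)/16041014 ≈ -0.00017655 - 1.0487e-6*I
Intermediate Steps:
1/(-354*16 + sqrt(-4934 + 3802)) = 1/(-5664 + sqrt(-1132)) = 1/(-5664 + 2*I*sqrt(283))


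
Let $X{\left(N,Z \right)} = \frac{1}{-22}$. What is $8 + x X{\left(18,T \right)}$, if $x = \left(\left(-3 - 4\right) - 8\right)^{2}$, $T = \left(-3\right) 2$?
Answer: $- \frac{49}{22} \approx -2.2273$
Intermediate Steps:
$T = -6$
$X{\left(N,Z \right)} = - \frac{1}{22}$
$x = 225$ ($x = \left(-7 - 8\right)^{2} = \left(-15\right)^{2} = 225$)
$8 + x X{\left(18,T \right)} = 8 + 225 \left(- \frac{1}{22}\right) = 8 - \frac{225}{22} = - \frac{49}{22}$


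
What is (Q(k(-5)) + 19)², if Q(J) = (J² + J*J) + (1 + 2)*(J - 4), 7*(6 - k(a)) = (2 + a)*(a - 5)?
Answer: 779689/2401 ≈ 324.74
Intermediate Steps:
k(a) = 6 - (-5 + a)*(2 + a)/7 (k(a) = 6 - (2 + a)*(a - 5)/7 = 6 - (2 + a)*(-5 + a)/7 = 6 - (-5 + a)*(2 + a)/7)
Q(J) = -12 + 2*J² + 3*J (Q(J) = (J² + J²) + 3*(-4 + J) = 2*J² + (-12 + 3*J) = -12 + 2*J² + 3*J)
(Q(k(-5)) + 19)² = ((-12 + 2*(52/7 - ⅐*(-5)² + (3/7)*(-5))² + 3*(52/7 - ⅐*(-5)² + (3/7)*(-5))) + 19)² = ((-12 + 2*(52/7 - ⅐*25 - 15/7)² + 3*(52/7 - ⅐*25 - 15/7)) + 19)² = ((-12 + 2*(52/7 - 25/7 - 15/7)² + 3*(52/7 - 25/7 - 15/7)) + 19)² = ((-12 + 2*(12/7)² + 3*(12/7)) + 19)² = ((-12 + 2*(144/49) + 36/7) + 19)² = ((-12 + 288/49 + 36/7) + 19)² = (-48/49 + 19)² = (883/49)² = 779689/2401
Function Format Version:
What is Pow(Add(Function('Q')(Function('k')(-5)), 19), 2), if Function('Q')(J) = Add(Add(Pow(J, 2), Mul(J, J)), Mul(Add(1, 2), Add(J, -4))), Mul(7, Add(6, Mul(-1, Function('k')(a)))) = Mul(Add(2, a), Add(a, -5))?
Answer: Rational(779689, 2401) ≈ 324.74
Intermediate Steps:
Function('k')(a) = Add(6, Mul(Rational(-1, 7), Add(-5, a), Add(2, a))) (Function('k')(a) = Add(6, Mul(Rational(-1, 7), Mul(Add(2, a), Add(a, -5)))) = Add(6, Mul(Rational(-1, 7), Mul(Add(2, a), Add(-5, a)))) = Add(6, Mul(Rational(-1, 7), Mul(Add(-5, a), Add(2, a)))) = Add(6, Mul(Rational(-1, 7), Add(-5, a), Add(2, a))))
Function('Q')(J) = Add(-12, Mul(2, Pow(J, 2)), Mul(3, J)) (Function('Q')(J) = Add(Add(Pow(J, 2), Pow(J, 2)), Mul(3, Add(-4, J))) = Add(Mul(2, Pow(J, 2)), Add(-12, Mul(3, J))) = Add(-12, Mul(2, Pow(J, 2)), Mul(3, J)))
Pow(Add(Function('Q')(Function('k')(-5)), 19), 2) = Pow(Add(Add(-12, Mul(2, Pow(Add(Rational(52, 7), Mul(Rational(-1, 7), Pow(-5, 2)), Mul(Rational(3, 7), -5)), 2)), Mul(3, Add(Rational(52, 7), Mul(Rational(-1, 7), Pow(-5, 2)), Mul(Rational(3, 7), -5)))), 19), 2) = Pow(Add(Add(-12, Mul(2, Pow(Add(Rational(52, 7), Mul(Rational(-1, 7), 25), Rational(-15, 7)), 2)), Mul(3, Add(Rational(52, 7), Mul(Rational(-1, 7), 25), Rational(-15, 7)))), 19), 2) = Pow(Add(Add(-12, Mul(2, Pow(Add(Rational(52, 7), Rational(-25, 7), Rational(-15, 7)), 2)), Mul(3, Add(Rational(52, 7), Rational(-25, 7), Rational(-15, 7)))), 19), 2) = Pow(Add(Add(-12, Mul(2, Pow(Rational(12, 7), 2)), Mul(3, Rational(12, 7))), 19), 2) = Pow(Add(Add(-12, Mul(2, Rational(144, 49)), Rational(36, 7)), 19), 2) = Pow(Add(Add(-12, Rational(288, 49), Rational(36, 7)), 19), 2) = Pow(Add(Rational(-48, 49), 19), 2) = Pow(Rational(883, 49), 2) = Rational(779689, 2401)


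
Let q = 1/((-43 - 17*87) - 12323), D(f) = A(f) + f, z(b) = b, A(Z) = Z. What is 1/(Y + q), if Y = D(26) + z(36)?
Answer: 13845/1218359 ≈ 0.011364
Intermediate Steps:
D(f) = 2*f (D(f) = f + f = 2*f)
Y = 88 (Y = 2*26 + 36 = 52 + 36 = 88)
q = -1/13845 (q = 1/((-43 - 1479) - 12323) = 1/(-1522 - 12323) = 1/(-13845) = -1/13845 ≈ -7.2228e-5)
1/(Y + q) = 1/(88 - 1/13845) = 1/(1218359/13845) = 13845/1218359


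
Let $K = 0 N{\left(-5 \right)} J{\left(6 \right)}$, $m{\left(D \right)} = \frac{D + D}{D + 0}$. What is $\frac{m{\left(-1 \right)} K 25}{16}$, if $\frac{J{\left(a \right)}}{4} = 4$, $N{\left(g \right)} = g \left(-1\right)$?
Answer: $0$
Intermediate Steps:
$m{\left(D \right)} = 2$ ($m{\left(D \right)} = \frac{2 D}{D} = 2$)
$N{\left(g \right)} = - g$
$J{\left(a \right)} = 16$ ($J{\left(a \right)} = 4 \cdot 4 = 16$)
$K = 0$ ($K = 0 \left(\left(-1\right) \left(-5\right)\right) 16 = 0 \cdot 5 \cdot 16 = 0 \cdot 16 = 0$)
$\frac{m{\left(-1 \right)} K 25}{16} = \frac{2 \cdot 0 \cdot 25}{16} = 0 \cdot 25 \cdot \frac{1}{16} = 0 \cdot \frac{1}{16} = 0$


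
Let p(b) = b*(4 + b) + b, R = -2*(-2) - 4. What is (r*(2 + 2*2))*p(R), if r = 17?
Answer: 0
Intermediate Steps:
R = 0 (R = 4 - 4 = 0)
p(b) = b + b*(4 + b)
(r*(2 + 2*2))*p(R) = (17*(2 + 2*2))*(0*(5 + 0)) = (17*(2 + 4))*(0*5) = (17*6)*0 = 102*0 = 0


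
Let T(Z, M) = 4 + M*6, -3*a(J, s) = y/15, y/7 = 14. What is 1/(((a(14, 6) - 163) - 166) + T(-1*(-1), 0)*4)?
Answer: -45/14183 ≈ -0.0031728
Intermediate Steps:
y = 98 (y = 7*14 = 98)
a(J, s) = -98/45 (a(J, s) = -98/(3*15) = -⅓*98/15 = -98/45)
T(Z, M) = 4 + 6*M
1/(((a(14, 6) - 163) - 166) + T(-1*(-1), 0)*4) = 1/(((-98/45 - 163) - 166) + (4 + 6*0)*4) = 1/((-7433/45 - 166) + (4 + 0)*4) = 1/(-14903/45 + 4*4) = 1/(-14903/45 + 16) = 1/(-14183/45) = -45/14183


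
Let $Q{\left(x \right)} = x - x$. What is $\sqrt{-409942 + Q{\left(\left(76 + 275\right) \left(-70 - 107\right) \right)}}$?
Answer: $i \sqrt{409942} \approx 640.27 i$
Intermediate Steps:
$Q{\left(x \right)} = 0$
$\sqrt{-409942 + Q{\left(\left(76 + 275\right) \left(-70 - 107\right) \right)}} = \sqrt{-409942 + 0} = \sqrt{-409942} = i \sqrt{409942}$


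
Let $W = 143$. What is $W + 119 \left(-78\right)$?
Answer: $-9139$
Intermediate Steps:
$W + 119 \left(-78\right) = 143 + 119 \left(-78\right) = 143 - 9282 = -9139$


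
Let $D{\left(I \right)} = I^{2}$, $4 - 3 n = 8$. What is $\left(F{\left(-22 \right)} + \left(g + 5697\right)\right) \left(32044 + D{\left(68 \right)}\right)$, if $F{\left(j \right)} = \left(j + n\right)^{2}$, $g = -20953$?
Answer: $- \frac{4854989872}{9} \approx -5.3944 \cdot 10^{8}$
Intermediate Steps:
$n = - \frac{4}{3}$ ($n = \frac{4}{3} - \frac{8}{3} = - \frac{4}{3} \approx -1.3333$)
$F{\left(j \right)} = \left(- \frac{4}{3} + j\right)^{2}$ ($F{\left(j \right)} = \left(j - \frac{4}{3}\right)^{2} = \left(- \frac{4}{3} + j\right)^{2}$)
$\left(F{\left(-22 \right)} + \left(g + 5697\right)\right) \left(32044 + D{\left(68 \right)}\right) = \left(\frac{\left(-4 + 3 \left(-22\right)\right)^{2}}{9} + \left(-20953 + 5697\right)\right) \left(32044 + 68^{2}\right) = \left(\frac{\left(-4 - 66\right)^{2}}{9} - 15256\right) \left(32044 + 4624\right) = \left(\frac{\left(-70\right)^{2}}{9} - 15256\right) 36668 = \left(\frac{1}{9} \cdot 4900 - 15256\right) 36668 = \left(\frac{4900}{9} - 15256\right) 36668 = \left(- \frac{132404}{9}\right) 36668 = - \frac{4854989872}{9}$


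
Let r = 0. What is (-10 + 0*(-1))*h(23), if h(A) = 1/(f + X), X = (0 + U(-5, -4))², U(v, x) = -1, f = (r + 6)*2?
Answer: -10/13 ≈ -0.76923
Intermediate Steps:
f = 12 (f = (0 + 6)*2 = 6*2 = 12)
X = 1 (X = (0 - 1)² = (-1)² = 1)
h(A) = 1/13 (h(A) = 1/(12 + 1) = 1/13)
(-10 + 0*(-1))*h(23) = (-10 + 0*(-1))*(1/13) = (-10 + 0)*(1/13) = -10*1/13 = -10/13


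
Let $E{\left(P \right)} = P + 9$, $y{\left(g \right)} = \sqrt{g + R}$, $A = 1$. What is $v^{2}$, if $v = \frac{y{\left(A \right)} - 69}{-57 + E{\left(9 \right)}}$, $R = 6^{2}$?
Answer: $\frac{\left(69 - \sqrt{37}\right)^{2}}{1521} \approx 2.6026$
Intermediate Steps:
$R = 36$
$y{\left(g \right)} = \sqrt{36 + g}$ ($y{\left(g \right)} = \sqrt{g + 36} = \sqrt{36 + g}$)
$E{\left(P \right)} = 9 + P$
$v = \frac{23}{13} - \frac{\sqrt{37}}{39}$ ($v = \frac{\sqrt{36 + 1} - 69}{-57 + \left(9 + 9\right)} = \frac{\sqrt{37} - 69}{-57 + 18} = \frac{-69 + \sqrt{37}}{-39} = \left(-69 + \sqrt{37}\right) \left(- \frac{1}{39}\right) = \frac{23}{13} - \frac{\sqrt{37}}{39} \approx 1.6133$)
$v^{2} = \left(\frac{23}{13} - \frac{\sqrt{37}}{39}\right)^{2}$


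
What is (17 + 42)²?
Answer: 3481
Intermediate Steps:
(17 + 42)² = 59² = 3481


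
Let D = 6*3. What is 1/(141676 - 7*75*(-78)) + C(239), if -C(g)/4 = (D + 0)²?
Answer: -236683295/182626 ≈ -1296.0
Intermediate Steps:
D = 18
C(g) = -1296 (C(g) = -4*(18 + 0)² = -4*18² = -4*324 = -1296)
1/(141676 - 7*75*(-78)) + C(239) = 1/(141676 - 7*75*(-78)) - 1296 = 1/(141676 - 525*(-78)) - 1296 = 1/(141676 + 40950) - 1296 = 1/182626 - 1296 = -236683295/182626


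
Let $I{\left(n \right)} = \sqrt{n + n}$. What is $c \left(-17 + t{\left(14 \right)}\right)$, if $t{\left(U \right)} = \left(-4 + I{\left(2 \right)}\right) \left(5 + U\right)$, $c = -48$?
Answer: $2640$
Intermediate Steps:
$I{\left(n \right)} = \sqrt{2} \sqrt{n}$ ($I{\left(n \right)} = \sqrt{2 n} = \sqrt{2} \sqrt{n}$)
$t{\left(U \right)} = -10 - 2 U$ ($t{\left(U \right)} = \left(-4 + \sqrt{2} \sqrt{2}\right) \left(5 + U\right) = \left(-4 + 2\right) \left(5 + U\right) = - 2 \left(5 + U\right) = -10 - 2 U$)
$c \left(-17 + t{\left(14 \right)}\right) = - 48 \left(-17 - 38\right) = \left(-48\right) \left(-55\right) = 2640$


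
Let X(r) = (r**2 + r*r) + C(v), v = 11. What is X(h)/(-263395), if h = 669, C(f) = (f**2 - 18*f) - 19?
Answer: -81366/23945 ≈ -3.3980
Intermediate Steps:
C(f) = -19 + f**2 - 18*f
X(r) = -96 + 2*r**2 (X(r) = (r**2 + r*r) + (-19 + 11**2 - 18*11) = (r**2 + r**2) + (-19 + 121 - 198) = 2*r**2 - 96 = -96 + 2*r**2)
X(h)/(-263395) = (-96 + 2*669**2)/(-263395) = (-96 + 2*447561)*(-1/263395) = (-96 + 895122)*(-1/263395) = 895026*(-1/263395) = -81366/23945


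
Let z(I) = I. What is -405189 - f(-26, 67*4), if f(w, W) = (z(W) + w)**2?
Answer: -463753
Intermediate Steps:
f(w, W) = (W + w)**2
-405189 - f(-26, 67*4) = -405189 - (67*4 - 26)**2 = -405189 - (268 - 26)**2 = -405189 - 1*242**2 = -405189 - 1*58564 = -405189 - 58564 = -463753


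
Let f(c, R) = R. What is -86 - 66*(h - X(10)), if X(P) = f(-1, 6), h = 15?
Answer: -680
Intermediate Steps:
X(P) = 6
-86 - 66*(h - X(10)) = -86 - 66*(15 - 1*6) = -86 - 66*(15 - 6) = -86 - 66*9 = -86 - 594 = -680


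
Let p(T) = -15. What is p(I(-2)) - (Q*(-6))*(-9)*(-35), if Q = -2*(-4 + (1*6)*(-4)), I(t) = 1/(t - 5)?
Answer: 105825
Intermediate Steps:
I(t) = 1/(-5 + t)
Q = 56 (Q = -2*(-4 + 6*(-4)) = -2*(-4 - 24) = -2*(-28) = 56)
p(I(-2)) - (Q*(-6))*(-9)*(-35) = -15 - (56*(-6))*(-9)*(-35) = -15 - (-336*(-9))*(-35) = -15 - 3024*(-35) = -15 - 1*(-105840) = -15 + 105840 = 105825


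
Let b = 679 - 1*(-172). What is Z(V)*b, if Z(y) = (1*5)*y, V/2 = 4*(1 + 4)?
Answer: 170200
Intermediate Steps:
V = 40 (V = 2*(4*(1 + 4)) = 2*(4*5) = 2*20 = 40)
Z(y) = 5*y
b = 851 (b = 679 + 172 = 851)
Z(V)*b = (5*40)*851 = 200*851 = 170200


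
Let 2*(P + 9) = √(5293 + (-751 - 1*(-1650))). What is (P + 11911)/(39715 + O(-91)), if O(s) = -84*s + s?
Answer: 5951/23634 + √43/7878 ≈ 0.25263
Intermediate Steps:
O(s) = -83*s
P = -9 + 6*√43 (P = -9 + √(5293 + (-751 - 1*(-1650)))/2 = -9 + √(5293 + (-751 + 1650))/2 = -9 + √(5293 + 899)/2 = -9 + √6192/2 = -9 + (12*√43)/2 = -9 + 6*√43 ≈ 30.345)
(P + 11911)/(39715 + O(-91)) = ((-9 + 6*√43) + 11911)/(39715 - 83*(-91)) = (11902 + 6*√43)/(39715 + 7553) = (11902 + 6*√43)/47268 = (11902 + 6*√43)*(1/47268) = 5951/23634 + √43/7878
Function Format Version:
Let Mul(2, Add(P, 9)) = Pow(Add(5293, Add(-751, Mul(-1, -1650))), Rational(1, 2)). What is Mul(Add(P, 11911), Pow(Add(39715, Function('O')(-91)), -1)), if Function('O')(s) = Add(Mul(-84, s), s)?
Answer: Add(Rational(5951, 23634), Mul(Rational(1, 7878), Pow(43, Rational(1, 2)))) ≈ 0.25263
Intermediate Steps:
Function('O')(s) = Mul(-83, s)
P = Add(-9, Mul(6, Pow(43, Rational(1, 2)))) (P = Add(-9, Mul(Rational(1, 2), Pow(Add(5293, Add(-751, Mul(-1, -1650))), Rational(1, 2)))) = Add(-9, Mul(Rational(1, 2), Pow(Add(5293, Add(-751, 1650)), Rational(1, 2)))) = Add(-9, Mul(Rational(1, 2), Pow(Add(5293, 899), Rational(1, 2)))) = Add(-9, Mul(Rational(1, 2), Pow(6192, Rational(1, 2)))) = Add(-9, Mul(Rational(1, 2), Mul(12, Pow(43, Rational(1, 2))))) = Add(-9, Mul(6, Pow(43, Rational(1, 2)))) ≈ 30.345)
Mul(Add(P, 11911), Pow(Add(39715, Function('O')(-91)), -1)) = Mul(Add(Add(-9, Mul(6, Pow(43, Rational(1, 2)))), 11911), Pow(Add(39715, Mul(-83, -91)), -1)) = Mul(Add(11902, Mul(6, Pow(43, Rational(1, 2)))), Pow(Add(39715, 7553), -1)) = Mul(Add(11902, Mul(6, Pow(43, Rational(1, 2)))), Pow(47268, -1)) = Mul(Add(11902, Mul(6, Pow(43, Rational(1, 2)))), Rational(1, 47268)) = Add(Rational(5951, 23634), Mul(Rational(1, 7878), Pow(43, Rational(1, 2))))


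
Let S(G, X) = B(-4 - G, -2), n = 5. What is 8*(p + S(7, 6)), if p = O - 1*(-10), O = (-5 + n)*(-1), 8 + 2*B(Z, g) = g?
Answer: 40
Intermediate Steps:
B(Z, g) = -4 + g/2
S(G, X) = -5 (S(G, X) = -4 + (1/2)*(-2) = -4 - 1 = -5)
O = 0 (O = (-5 + 5)*(-1) = 0*(-1) = 0)
p = 10 (p = 0 - 1*(-10) = 0 + 10 = 10)
8*(p + S(7, 6)) = 8*(10 - 5) = 8*5 = 40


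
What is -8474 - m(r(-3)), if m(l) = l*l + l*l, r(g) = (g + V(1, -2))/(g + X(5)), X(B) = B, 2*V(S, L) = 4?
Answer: -16949/2 ≈ -8474.5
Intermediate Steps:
V(S, L) = 2 (V(S, L) = (1/2)*4 = 2)
r(g) = (2 + g)/(5 + g) (r(g) = (g + 2)/(g + 5) = (2 + g)/(5 + g))
m(l) = 2*l**2 (m(l) = l**2 + l**2 = 2*l**2)
-8474 - m(r(-3)) = -8474 - 2*((2 - 3)/(5 - 3))**2 = -8474 - 2*(-1/2)**2 = -8474 - 2/4 = -8474 - 1*1/2 = -8474 - 1/2 = -16949/2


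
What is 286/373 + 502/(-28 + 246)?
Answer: 124797/40657 ≈ 3.0695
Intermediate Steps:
286/373 + 502/(-28 + 246) = 286*(1/373) + 502/218 = 286/373 + 502*(1/218) = 286/373 + 251/109 = 124797/40657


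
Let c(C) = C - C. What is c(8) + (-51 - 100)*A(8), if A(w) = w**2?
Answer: -9664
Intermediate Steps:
c(C) = 0
c(8) + (-51 - 100)*A(8) = 0 + (-51 - 100)*8**2 = 0 - 151*64 = 0 - 9664 = -9664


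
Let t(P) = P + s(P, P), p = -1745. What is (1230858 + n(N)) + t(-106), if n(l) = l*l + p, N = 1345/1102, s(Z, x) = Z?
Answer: 1492384099029/1214404 ≈ 1.2289e+6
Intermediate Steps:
N = 1345/1102 (N = 1345*(1/1102) = 1345/1102 ≈ 1.2205)
t(P) = 2*P (t(P) = P + P = 2*P)
n(l) = -1745 + l² (n(l) = l*l - 1745 = l² - 1745 = -1745 + l²)
(1230858 + n(N)) + t(-106) = (1230858 + (-1745 + (1345/1102)²)) + 2*(-106) = (1230858 + (-1745 + 1809025/1214404)) - 212 = (1230858 - 2117325955/1214404) - 212 = 1492641552677/1214404 - 212 = 1492384099029/1214404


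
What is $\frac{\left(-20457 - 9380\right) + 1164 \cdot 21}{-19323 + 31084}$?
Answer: $- \frac{5393}{11761} \approx -0.45855$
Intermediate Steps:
$\frac{\left(-20457 - 9380\right) + 1164 \cdot 21}{-19323 + 31084} = \frac{\left(-20457 - 9380\right) + 24444}{11761} = \left(-29837 + 24444\right) \frac{1}{11761} = \left(-5393\right) \frac{1}{11761} = - \frac{5393}{11761}$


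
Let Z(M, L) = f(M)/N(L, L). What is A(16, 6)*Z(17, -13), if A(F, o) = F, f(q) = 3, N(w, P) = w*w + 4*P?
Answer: 16/39 ≈ 0.41026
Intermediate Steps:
N(w, P) = w² + 4*P
Z(M, L) = 3/(L² + 4*L)
A(16, 6)*Z(17, -13) = 16*(3/(-13*(4 - 13))) = 16*(3*(-1/13)/(-9)) = 16*(3*(-1/13)*(-⅑)) = 16*(1/39) = 16/39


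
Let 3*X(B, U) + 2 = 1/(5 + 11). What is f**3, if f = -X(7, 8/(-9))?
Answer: 29791/110592 ≈ 0.26938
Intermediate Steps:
X(B, U) = -31/48 (X(B, U) = -2/3 + 1/(3*(5 + 11)) = -2/3 + (1/3)/16 = -2/3 + (1/3)*(1/16) = -2/3 + 1/48 = -31/48)
f = 31/48 (f = -1*(-31/48) = 31/48 ≈ 0.64583)
f**3 = (31/48)**3 = 29791/110592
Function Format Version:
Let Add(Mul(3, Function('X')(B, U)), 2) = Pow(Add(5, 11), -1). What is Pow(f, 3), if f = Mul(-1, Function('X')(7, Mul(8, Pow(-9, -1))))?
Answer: Rational(29791, 110592) ≈ 0.26938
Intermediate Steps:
Function('X')(B, U) = Rational(-31, 48) (Function('X')(B, U) = Add(Rational(-2, 3), Mul(Rational(1, 3), Pow(Add(5, 11), -1))) = Add(Rational(-2, 3), Mul(Rational(1, 3), Pow(16, -1))) = Add(Rational(-2, 3), Mul(Rational(1, 3), Rational(1, 16))) = Add(Rational(-2, 3), Rational(1, 48)) = Rational(-31, 48))
f = Rational(31, 48) (f = Mul(-1, Rational(-31, 48)) = Rational(31, 48) ≈ 0.64583)
Pow(f, 3) = Pow(Rational(31, 48), 3) = Rational(29791, 110592)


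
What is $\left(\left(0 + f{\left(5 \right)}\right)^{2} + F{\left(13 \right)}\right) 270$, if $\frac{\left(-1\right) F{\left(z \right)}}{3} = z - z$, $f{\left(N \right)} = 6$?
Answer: $9720$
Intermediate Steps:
$F{\left(z \right)} = 0$ ($F{\left(z \right)} = - 3 \left(z - z\right) = \left(-3\right) 0 = 0$)
$\left(\left(0 + f{\left(5 \right)}\right)^{2} + F{\left(13 \right)}\right) 270 = \left(\left(0 + 6\right)^{2} + 0\right) 270 = \left(6^{2} + 0\right) 270 = \left(36 + 0\right) 270 = 36 \cdot 270 = 9720$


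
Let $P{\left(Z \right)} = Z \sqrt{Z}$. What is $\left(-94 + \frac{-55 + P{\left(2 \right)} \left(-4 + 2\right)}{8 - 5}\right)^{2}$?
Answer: $\frac{37867}{3} + \frac{2696 \sqrt{2}}{9} \approx 13046.0$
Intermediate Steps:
$P{\left(Z \right)} = Z^{\frac{3}{2}}$
$\left(-94 + \frac{-55 + P{\left(2 \right)} \left(-4 + 2\right)}{8 - 5}\right)^{2} = \left(-94 + \frac{-55 + 2^{\frac{3}{2}} \left(-4 + 2\right)}{8 - 5}\right)^{2} = \left(-94 + \frac{-55 + 2 \sqrt{2} \left(-2\right)}{3}\right)^{2} = \left(-94 + \left(-55 - 4 \sqrt{2}\right) \frac{1}{3}\right)^{2} = \left(-94 - \left(\frac{55}{3} + \frac{4 \sqrt{2}}{3}\right)\right)^{2} = \left(- \frac{337}{3} - \frac{4 \sqrt{2}}{3}\right)^{2}$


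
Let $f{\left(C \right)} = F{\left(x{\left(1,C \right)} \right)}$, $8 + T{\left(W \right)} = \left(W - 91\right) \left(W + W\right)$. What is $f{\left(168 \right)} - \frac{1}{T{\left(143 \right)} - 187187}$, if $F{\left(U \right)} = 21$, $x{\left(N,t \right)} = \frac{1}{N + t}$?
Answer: $\frac{3618784}{172323} \approx 21.0$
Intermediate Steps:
$T{\left(W \right)} = -8 + 2 W \left(-91 + W\right)$ ($T{\left(W \right)} = -8 + \left(W - 91\right) \left(W + W\right) = -8 + \left(-91 + W\right) 2 W = -8 + 2 W \left(-91 + W\right)$)
$f{\left(C \right)} = 21$
$f{\left(168 \right)} - \frac{1}{T{\left(143 \right)} - 187187} = 21 - \frac{1}{\left(-8 - 26026 + 2 \cdot 143^{2}\right) - 187187} = 21 - \frac{1}{\left(-8 - 26026 + 2 \cdot 20449\right) - 187187} = 21 - \frac{1}{\left(-8 - 26026 + 40898\right) - 187187} = 21 - \frac{1}{14864 - 187187} = 21 - \frac{1}{-172323} = 21 - - \frac{1}{172323} = 21 + \frac{1}{172323} = \frac{3618784}{172323}$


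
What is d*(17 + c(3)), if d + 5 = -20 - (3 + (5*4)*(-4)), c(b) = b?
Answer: 1040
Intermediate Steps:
d = 52 (d = -5 + (-20 - (3 + (5*4)*(-4))) = -5 + (-20 - (3 + 20*(-4))) = -5 + (-20 - (3 - 80)) = -5 + (-20 - 1*(-77)) = -5 + (-20 + 77) = -5 + 57 = 52)
d*(17 + c(3)) = 52*(17 + 3) = 52*20 = 1040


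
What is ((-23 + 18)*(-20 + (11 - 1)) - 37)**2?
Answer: 169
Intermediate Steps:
((-23 + 18)*(-20 + (11 - 1)) - 37)**2 = (-5*(-20 + 10) - 37)**2 = (-5*(-10) - 37)**2 = (50 - 37)**2 = 13**2 = 169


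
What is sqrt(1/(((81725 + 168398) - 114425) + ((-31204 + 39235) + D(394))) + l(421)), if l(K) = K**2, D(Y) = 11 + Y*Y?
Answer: sqrt(990186186284862)/74744 ≈ 421.00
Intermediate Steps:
D(Y) = 11 + Y**2
sqrt(1/(((81725 + 168398) - 114425) + ((-31204 + 39235) + D(394))) + l(421)) = sqrt(1/(((81725 + 168398) - 114425) + ((-31204 + 39235) + (11 + 394**2))) + 421**2) = sqrt(1/((250123 - 114425) + (8031 + (11 + 155236))) + 177241) = sqrt(1/(135698 + (8031 + 155247)) + 177241) = sqrt(1/(135698 + 163278) + 177241) = sqrt(1/298976 + 177241) = sqrt(52990805217/298976) = sqrt(990186186284862)/74744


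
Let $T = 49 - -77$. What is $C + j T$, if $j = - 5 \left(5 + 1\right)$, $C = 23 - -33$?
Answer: $-3724$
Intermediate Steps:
$C = 56$ ($C = 23 + 33 = 56$)
$j = -30$ ($j = \left(-5\right) 6 = -30$)
$T = 126$ ($T = 49 + 77 = 126$)
$C + j T = 56 - 3780 = -3724$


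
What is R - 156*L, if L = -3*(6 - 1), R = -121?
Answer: 2219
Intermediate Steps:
L = -15 (L = -3*5 = -15)
R - 156*L = -121 - 156*(-15) = -121 + 2340 = 2219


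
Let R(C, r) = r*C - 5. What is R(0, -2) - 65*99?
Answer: -6440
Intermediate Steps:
R(C, r) = -5 + C*r (R(C, r) = C*r - 5 = -5 + C*r)
R(0, -2) - 65*99 = (-5 + 0*(-2)) - 65*99 = (-5 + 0) - 6435 = -5 - 6435 = -6440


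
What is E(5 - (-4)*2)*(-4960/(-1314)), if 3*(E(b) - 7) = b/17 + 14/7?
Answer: 1001920/33507 ≈ 29.902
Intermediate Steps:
E(b) = 23/3 + b/51 (E(b) = 7 + (b/17 + 14/7)/3 = 7 + (b*(1/17) + 14*(1/7))/3 = 7 + (b/17 + 2)/3 = 7 + (2 + b/17)/3 = 7 + (2/3 + b/51) = 23/3 + b/51)
E(5 - (-4)*2)*(-4960/(-1314)) = (23/3 + (5 - (-4)*2)/51)*(-4960/(-1314)) = (23/3 + (5 - 1*(-8))/51)*(-4960*(-1/1314)) = (23/3 + (5 + 8)/51)*(2480/657) = (23/3 + (1/51)*13)*(2480/657) = (23/3 + 13/51)*(2480/657) = (404/51)*(2480/657) = 1001920/33507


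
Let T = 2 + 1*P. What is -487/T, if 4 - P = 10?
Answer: 487/4 ≈ 121.75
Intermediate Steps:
P = -6 (P = 4 - 1*10 = 4 - 10 = -6)
T = -4 (T = 2 + 1*(-6) = 2 - 6 = -4)
-487/T = -487/(-4) = -487*(-¼) = 487/4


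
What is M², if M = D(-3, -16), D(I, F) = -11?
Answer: 121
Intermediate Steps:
M = -11
M² = (-11)² = 121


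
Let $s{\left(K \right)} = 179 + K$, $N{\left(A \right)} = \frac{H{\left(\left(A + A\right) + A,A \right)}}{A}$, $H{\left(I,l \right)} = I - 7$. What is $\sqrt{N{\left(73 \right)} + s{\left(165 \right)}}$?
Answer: $\frac{2 \sqrt{462163}}{73} \approx 18.625$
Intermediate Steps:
$H{\left(I,l \right)} = -7 + I$ ($H{\left(I,l \right)} = I - 7 = -7 + I$)
$N{\left(A \right)} = \frac{-7 + 3 A}{A}$ ($N{\left(A \right)} = \frac{-7 + \left(\left(A + A\right) + A\right)}{A} = \frac{-7 + \left(2 A + A\right)}{A} = \frac{-7 + 3 A}{A}$)
$\sqrt{N{\left(73 \right)} + s{\left(165 \right)}} = \sqrt{\left(3 - \frac{7}{73}\right) + \left(179 + 165\right)} = \sqrt{\left(3 - \frac{7}{73}\right) + 344} = \sqrt{\frac{212}{73} + 344} = \sqrt{\frac{25324}{73}} = \frac{2 \sqrt{462163}}{73}$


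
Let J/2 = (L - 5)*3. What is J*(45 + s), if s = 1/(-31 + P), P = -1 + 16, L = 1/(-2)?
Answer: -23727/16 ≈ -1482.9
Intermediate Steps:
L = -1/2 ≈ -0.50000
P = 15
s = -1/16 (s = 1/(-31 + 15) = 1/(-16) = -1/16 ≈ -0.062500)
J = -33 (J = 2*((-1/2 - 5)*3) = 2*(-11/2*3) = 2*(-33/2) = -33)
J*(45 + s) = -33*(45 - 1/16) = -33*719/16 = -23727/16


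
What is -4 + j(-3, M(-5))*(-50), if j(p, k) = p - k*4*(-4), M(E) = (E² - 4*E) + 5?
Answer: -39854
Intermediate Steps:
M(E) = 5 + E² - 4*E
j(p, k) = p + 16*k (j(p, k) = p - 4*k*(-4) = p - (-16)*k = p + 16*k)
-4 + j(-3, M(-5))*(-50) = -4 + (-3 + 16*(5 + (-5)² - 4*(-5)))*(-50) = -4 + (-3 + 16*(5 + 25 + 20))*(-50) = -4 + (-3 + 16*50)*(-50) = -4 + (-3 + 800)*(-50) = -4 + 797*(-50) = -4 - 39850 = -39854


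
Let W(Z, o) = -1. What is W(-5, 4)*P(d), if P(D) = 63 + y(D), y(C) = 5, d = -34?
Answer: -68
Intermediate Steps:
P(D) = 68 (P(D) = 63 + 5 = 68)
W(-5, 4)*P(d) = -1*68 = -68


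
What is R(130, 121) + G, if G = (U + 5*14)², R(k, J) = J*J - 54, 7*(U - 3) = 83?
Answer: 1067599/49 ≈ 21788.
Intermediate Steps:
U = 104/7 (U = 3 + (⅐)*83 = 3 + 83/7 = 104/7 ≈ 14.857)
R(k, J) = -54 + J² (R(k, J) = J² - 54 = -54 + J²)
G = 352836/49 (G = (104/7 + 5*14)² = (104/7 + 70)² = (594/7)² = 352836/49 ≈ 7200.7)
R(130, 121) + G = (-54 + 121²) + 352836/49 = (-54 + 14641) + 352836/49 = 14587 + 352836/49 = 1067599/49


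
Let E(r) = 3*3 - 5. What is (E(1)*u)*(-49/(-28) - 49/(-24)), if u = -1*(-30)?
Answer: 455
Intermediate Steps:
E(r) = 4 (E(r) = 9 - 5 = 4)
u = 30
(E(1)*u)*(-49/(-28) - 49/(-24)) = (4*30)*(-49/(-28) - 49/(-24)) = 120*(-49*(-1/28) - 49*(-1/24)) = 120*(7/4 + 49/24) = 120*(91/24) = 455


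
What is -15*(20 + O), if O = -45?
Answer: 375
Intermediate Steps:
-15*(20 + O) = -15*(20 - 45) = -15*(-25) = 375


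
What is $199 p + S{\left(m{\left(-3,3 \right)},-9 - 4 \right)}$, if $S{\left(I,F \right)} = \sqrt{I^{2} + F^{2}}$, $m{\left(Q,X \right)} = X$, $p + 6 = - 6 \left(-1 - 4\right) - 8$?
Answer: $3184 + \sqrt{178} \approx 3197.3$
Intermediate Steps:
$p = 16$ ($p = -6 - \left(8 + 6 \left(-1 - 4\right)\right) = -6 - -22 = -6 + \left(30 - 8\right) = -6 + 22 = 16$)
$S{\left(I,F \right)} = \sqrt{F^{2} + I^{2}}$
$199 p + S{\left(m{\left(-3,3 \right)},-9 - 4 \right)} = 199 \cdot 16 + \sqrt{\left(-9 - 4\right)^{2} + 3^{2}} = 3184 + \sqrt{\left(-9 - 4\right)^{2} + 9} = 3184 + \sqrt{\left(-13\right)^{2} + 9} = 3184 + \sqrt{169 + 9} = 3184 + \sqrt{178}$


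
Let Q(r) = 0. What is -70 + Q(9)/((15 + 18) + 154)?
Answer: -70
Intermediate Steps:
-70 + Q(9)/((15 + 18) + 154) = -70 + 0/((15 + 18) + 154) = -70 + 0/(33 + 154) = -70 + 0/187 = -70 + (1/187)*0 = -70 + 0 = -70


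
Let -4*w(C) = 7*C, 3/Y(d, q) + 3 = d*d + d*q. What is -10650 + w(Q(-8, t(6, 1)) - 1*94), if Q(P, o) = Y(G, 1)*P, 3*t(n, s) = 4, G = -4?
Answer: -62885/6 ≈ -10481.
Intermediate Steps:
t(n, s) = 4/3 (t(n, s) = (1/3)*4 = 4/3)
Y(d, q) = 3/(-3 + d**2 + d*q) (Y(d, q) = 3/(-3 + (d*d + d*q)) = 3/(-3 + (d**2 + d*q)) = 3/(-3 + d**2 + d*q))
Q(P, o) = P/3 (Q(P, o) = (3/(-3 + (-4)**2 - 4*1))*P = (3/(-3 + 16 - 4))*P = (3/9)*P = (3*(1/9))*P = P/3)
w(C) = -7*C/4
-10650 + w(Q(-8, t(6, 1)) - 1*94) = -10650 - 7*((1/3)*(-8) - 1*94)/4 = -10650 - 7*(-8/3 - 94)/4 = -10650 - 7/4*(-290/3) = -10650 + 1015/6 = -62885/6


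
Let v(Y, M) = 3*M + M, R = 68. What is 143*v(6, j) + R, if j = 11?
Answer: 6360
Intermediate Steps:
v(Y, M) = 4*M
143*v(6, j) + R = 143*(4*11) + 68 = 143*44 + 68 = 6292 + 68 = 6360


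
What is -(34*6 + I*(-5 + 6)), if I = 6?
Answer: -210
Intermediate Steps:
-(34*6 + I*(-5 + 6)) = -(34*6 + 6*(-5 + 6)) = -(204 + 6*1) = -(204 + 6) = -1*210 = -210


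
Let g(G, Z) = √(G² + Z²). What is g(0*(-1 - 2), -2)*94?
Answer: 188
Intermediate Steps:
g(0*(-1 - 2), -2)*94 = √((0*(-1 - 2))² + (-2)²)*94 = √((0*(-3))² + 4)*94 = √(0² + 4)*94 = √(0 + 4)*94 = √4*94 = 2*94 = 188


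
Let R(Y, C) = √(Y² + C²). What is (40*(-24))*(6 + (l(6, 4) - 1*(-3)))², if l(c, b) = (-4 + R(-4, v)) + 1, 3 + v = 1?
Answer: -53760 - 23040*√5 ≈ -1.0528e+5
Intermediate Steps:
v = -2 (v = -3 + 1 = -2)
R(Y, C) = √(C² + Y²)
l(c, b) = -3 + 2*√5 (l(c, b) = (-4 + √((-2)² + (-4)²)) + 1 = (-4 + √(4 + 16)) + 1 = (-4 + √20) + 1 = (-4 + 2*√5) + 1 = -3 + 2*√5)
(40*(-24))*(6 + (l(6, 4) - 1*(-3)))² = (40*(-24))*(6 + ((-3 + 2*√5) - 1*(-3)))² = -960*(6 + ((-3 + 2*√5) + 3))² = -960*(6 + 2*√5)²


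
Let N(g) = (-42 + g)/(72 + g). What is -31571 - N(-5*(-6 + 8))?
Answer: -978675/31 ≈ -31570.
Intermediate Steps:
N(g) = (-42 + g)/(72 + g)
-31571 - N(-5*(-6 + 8)) = -31571 - (-42 - 5*(-6 + 8))/(72 - 5*(-6 + 8)) = -31571 - (-42 - 5*2)/(72 - 5*2) = -31571 - (-42 - 10)/(72 - 10) = -31571 - (-52)/62 = -31571 - 1*(-26/31) = -31571 + 26/31 = -978675/31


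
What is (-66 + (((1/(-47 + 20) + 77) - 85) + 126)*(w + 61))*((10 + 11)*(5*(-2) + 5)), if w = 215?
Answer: -10234910/3 ≈ -3.4116e+6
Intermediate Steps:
(-66 + (((1/(-47 + 20) + 77) - 85) + 126)*(w + 61))*((10 + 11)*(5*(-2) + 5)) = (-66 + (((1/(-47 + 20) + 77) - 85) + 126)*(215 + 61))*((10 + 11)*(5*(-2) + 5)) = (-66 + (((1/(-27) + 77) - 85) + 126)*276)*(21*(-10 + 5)) = (-66 + (((-1/27 + 77) - 85) + 126)*276)*(21*(-5)) = (-66 + ((2078/27 - 85) + 126)*276)*(-105) = (-66 + (-217/27 + 126)*276)*(-105) = (-66 + (3185/27)*276)*(-105) = (-66 + 293020/9)*(-105) = (292426/9)*(-105) = -10234910/3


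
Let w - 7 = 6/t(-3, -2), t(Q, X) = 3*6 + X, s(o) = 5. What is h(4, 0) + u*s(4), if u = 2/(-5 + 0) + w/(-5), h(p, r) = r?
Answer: -75/8 ≈ -9.3750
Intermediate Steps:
t(Q, X) = 18 + X
w = 59/8 (w = 7 + 6/(18 - 2) = 7 + 6/16 = 7 + 6*(1/16) = 7 + 3/8 = 59/8 ≈ 7.3750)
u = -15/8 (u = 2/(-5 + 0) + (59/8)/(-5) = 2/(-5) + (59/8)*(-1/5) = 2*(-1/5) - 59/40 = -2/5 - 59/40 = -15/8 ≈ -1.8750)
h(4, 0) + u*s(4) = 0 - 15/8*5 = 0 - 75/8 = -75/8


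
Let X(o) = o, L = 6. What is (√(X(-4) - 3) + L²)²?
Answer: (36 + I*√7)² ≈ 1289.0 + 190.49*I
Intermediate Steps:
(√(X(-4) - 3) + L²)² = (√(-4 - 3) + 6²)² = (√(-7) + 36)² = (I*√7 + 36)² = (36 + I*√7)²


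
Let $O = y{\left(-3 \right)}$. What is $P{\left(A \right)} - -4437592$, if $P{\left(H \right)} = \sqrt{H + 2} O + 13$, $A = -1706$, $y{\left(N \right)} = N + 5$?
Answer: $4437605 + 4 i \sqrt{426} \approx 4.4376 \cdot 10^{6} + 82.559 i$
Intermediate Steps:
$y{\left(N \right)} = 5 + N$
$O = 2$ ($O = 5 - 3 = 2$)
$P{\left(H \right)} = 13 + 2 \sqrt{2 + H}$ ($P{\left(H \right)} = \sqrt{H + 2} \cdot 2 + 13 = \sqrt{2 + H} 2 + 13 = 2 \sqrt{2 + H} + 13 = 13 + 2 \sqrt{2 + H}$)
$P{\left(A \right)} - -4437592 = \left(13 + 2 \sqrt{2 - 1706}\right) - -4437592 = \left(13 + 2 \sqrt{-1704}\right) + 4437592 = \left(13 + 2 \cdot 2 i \sqrt{426}\right) + 4437592 = \left(13 + 4 i \sqrt{426}\right) + 4437592 = 4437605 + 4 i \sqrt{426}$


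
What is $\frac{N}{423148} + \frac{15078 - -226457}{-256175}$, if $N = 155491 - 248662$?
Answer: $- \frac{25214626621}{21679987780} \approx -1.163$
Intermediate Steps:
$N = -93171$ ($N = 155491 - 248662 = -93171$)
$\frac{N}{423148} + \frac{15078 - -226457}{-256175} = - \frac{93171}{423148} + \frac{15078 - -226457}{-256175} = \left(-93171\right) \frac{1}{423148} + \left(15078 + 226457\right) \left(- \frac{1}{256175}\right) = - \frac{93171}{423148} + 241535 \left(- \frac{1}{256175}\right) = - \frac{93171}{423148} - \frac{48307}{51235} = - \frac{25214626621}{21679987780}$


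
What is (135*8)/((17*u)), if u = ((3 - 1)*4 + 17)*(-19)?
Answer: -216/1615 ≈ -0.13375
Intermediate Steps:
u = -475 (u = (2*4 + 17)*(-19) = (8 + 17)*(-19) = 25*(-19) = -475)
(135*8)/((17*u)) = (135*8)/((17*(-475))) = 1080/(-8075) = 1080*(-1/8075) = -216/1615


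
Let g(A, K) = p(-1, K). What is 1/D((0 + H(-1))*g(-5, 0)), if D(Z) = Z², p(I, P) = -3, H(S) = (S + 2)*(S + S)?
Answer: 1/36 ≈ 0.027778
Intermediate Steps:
H(S) = 2*S*(2 + S) (H(S) = (2 + S)*(2*S) = 2*S*(2 + S))
g(A, K) = -3
1/D((0 + H(-1))*g(-5, 0)) = 1/(((0 + 2*(-1)*(2 - 1))*(-3))²) = 1/(((0 + 2*(-1)*1)*(-3))²) = 1/(((0 - 2)*(-3))²) = 1/((-2*(-3))²) = 1/(6²) = 1/36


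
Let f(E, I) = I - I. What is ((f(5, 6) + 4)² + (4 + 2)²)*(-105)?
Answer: -5460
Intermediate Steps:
f(E, I) = 0
((f(5, 6) + 4)² + (4 + 2)²)*(-105) = ((0 + 4)² + (4 + 2)²)*(-105) = (4² + 6²)*(-105) = (16 + 36)*(-105) = 52*(-105) = -5460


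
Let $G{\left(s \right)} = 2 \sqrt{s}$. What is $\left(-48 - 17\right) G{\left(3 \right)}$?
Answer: $- 130 \sqrt{3} \approx -225.17$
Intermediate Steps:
$\left(-48 - 17\right) G{\left(3 \right)} = \left(-48 - 17\right) 2 \sqrt{3} = - 65 \cdot 2 \sqrt{3} = - 130 \sqrt{3}$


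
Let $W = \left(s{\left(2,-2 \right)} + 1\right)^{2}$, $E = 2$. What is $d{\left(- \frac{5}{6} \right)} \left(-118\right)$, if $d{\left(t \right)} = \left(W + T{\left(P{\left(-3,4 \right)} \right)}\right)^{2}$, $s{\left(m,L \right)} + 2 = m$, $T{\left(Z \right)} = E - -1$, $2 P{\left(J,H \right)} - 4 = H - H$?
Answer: $-1888$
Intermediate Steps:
$P{\left(J,H \right)} = 2$ ($P{\left(J,H \right)} = 2 + \frac{H - H}{2} = 2 + \frac{1}{2} \cdot 0 = 2 + 0 = 2$)
$T{\left(Z \right)} = 3$ ($T{\left(Z \right)} = 2 - -1 = 2 + 1 = 3$)
$s{\left(m,L \right)} = -2 + m$
$W = 1$ ($W = \left(\left(-2 + 2\right) + 1\right)^{2} = \left(0 + 1\right)^{2} = 1^{2} = 1$)
$d{\left(t \right)} = 16$ ($d{\left(t \right)} = \left(1 + 3\right)^{2} = 4^{2} = 16$)
$d{\left(- \frac{5}{6} \right)} \left(-118\right) = 16 \left(-118\right) = -1888$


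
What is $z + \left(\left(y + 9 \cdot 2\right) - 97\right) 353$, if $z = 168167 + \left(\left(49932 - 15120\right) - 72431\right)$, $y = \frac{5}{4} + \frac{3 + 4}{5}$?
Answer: $\frac{2071929}{20} \approx 1.036 \cdot 10^{5}$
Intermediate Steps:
$y = \frac{53}{20}$ ($y = 5 \cdot \frac{1}{4} + 7 \cdot \frac{1}{5} = \frac{5}{4} + \frac{7}{5} = \frac{53}{20} \approx 2.65$)
$z = 130548$ ($z = 168167 + \left(34812 - 72431\right) = 168167 - 37619 = 130548$)
$z + \left(\left(y + 9 \cdot 2\right) - 97\right) 353 = 130548 + \left(\left(\frac{53}{20} + 9 \cdot 2\right) - 97\right) 353 = 130548 + \left(\left(\frac{53}{20} + 18\right) - 97\right) 353 = 130548 + \left(\frac{413}{20} - 97\right) 353 = 130548 - \frac{539031}{20} = \frac{2071929}{20}$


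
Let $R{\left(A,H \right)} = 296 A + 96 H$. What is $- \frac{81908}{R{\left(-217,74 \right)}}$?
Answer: $\frac{20477}{14282} \approx 1.4338$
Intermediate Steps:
$R{\left(A,H \right)} = 96 H + 296 A$
$- \frac{81908}{R{\left(-217,74 \right)}} = - \frac{81908}{96 \cdot 74 + 296 \left(-217\right)} = - \frac{81908}{7104 - 64232} = - \frac{81908}{-57128} = \left(-81908\right) \left(- \frac{1}{57128}\right) = \frac{20477}{14282}$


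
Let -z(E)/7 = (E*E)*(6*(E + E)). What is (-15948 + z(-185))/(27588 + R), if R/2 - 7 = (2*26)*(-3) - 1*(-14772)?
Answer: 265920276/28417 ≈ 9357.8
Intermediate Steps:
z(E) = -84*E**3 (z(E) = -7*E*E*6*(E + E) = -7*E**2*6*(2*E) = -7*E**2*12*E = -84*E**3)
R = 29246 (R = 14 + 2*((2*26)*(-3) - 1*(-14772)) = 14 + 2*(52*(-3) + 14772) = 14 + 2*(-156 + 14772) = 14 + 2*14616 = 14 + 29232 = 29246)
(-15948 + z(-185))/(27588 + R) = (-15948 - 84*(-185)**3)/(27588 + 29246) = (-15948 - 84*(-6331625))/56834 = (-15948 + 531856500)*(1/56834) = 531840552*(1/56834) = 265920276/28417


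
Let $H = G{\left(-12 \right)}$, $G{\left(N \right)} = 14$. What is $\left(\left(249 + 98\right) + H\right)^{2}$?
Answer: $130321$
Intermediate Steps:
$H = 14$
$\left(\left(249 + 98\right) + H\right)^{2} = \left(\left(249 + 98\right) + 14\right)^{2} = \left(347 + 14\right)^{2} = 361^{2} = 130321$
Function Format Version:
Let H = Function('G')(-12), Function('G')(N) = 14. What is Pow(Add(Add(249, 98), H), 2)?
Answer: 130321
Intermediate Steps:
H = 14
Pow(Add(Add(249, 98), H), 2) = Pow(Add(Add(249, 98), 14), 2) = Pow(Add(347, 14), 2) = Pow(361, 2) = 130321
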